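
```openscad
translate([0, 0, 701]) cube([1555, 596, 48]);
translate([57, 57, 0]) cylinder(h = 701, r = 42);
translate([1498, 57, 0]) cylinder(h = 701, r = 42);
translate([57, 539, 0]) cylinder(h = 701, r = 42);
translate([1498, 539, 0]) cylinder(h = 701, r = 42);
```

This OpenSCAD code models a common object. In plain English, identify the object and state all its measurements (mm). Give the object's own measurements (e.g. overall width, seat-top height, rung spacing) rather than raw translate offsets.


A table: top 1555 mm (x) × 596 mm (y), 48 mm thick, upper face at z = 749 mm, on four round legs of 84 mm diameter, each leg's bounding box inset 15 mm from the nearest pair of top edges from z = 0 to the bottom of the top.


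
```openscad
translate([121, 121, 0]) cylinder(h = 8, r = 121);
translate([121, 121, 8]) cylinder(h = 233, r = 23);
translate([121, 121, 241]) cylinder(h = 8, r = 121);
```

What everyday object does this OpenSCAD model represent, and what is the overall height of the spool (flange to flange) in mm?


A spool. The overall height is 249 mm.

Three coaxial cylinders, large–small–large — a spool. Two 8 mm flanges and a 233 mm core give 8 + 233 + 8 = 249 mm.


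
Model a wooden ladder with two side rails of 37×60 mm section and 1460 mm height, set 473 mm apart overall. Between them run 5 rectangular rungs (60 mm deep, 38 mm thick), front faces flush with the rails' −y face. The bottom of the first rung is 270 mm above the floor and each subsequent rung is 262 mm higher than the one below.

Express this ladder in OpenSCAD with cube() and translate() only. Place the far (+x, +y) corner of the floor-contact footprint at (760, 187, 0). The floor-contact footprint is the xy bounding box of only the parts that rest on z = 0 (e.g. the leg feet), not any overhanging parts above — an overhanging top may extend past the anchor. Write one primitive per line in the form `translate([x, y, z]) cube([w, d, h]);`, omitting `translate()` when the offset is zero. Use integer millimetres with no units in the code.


translate([287, 127, 0]) cube([37, 60, 1460]);
translate([723, 127, 0]) cube([37, 60, 1460]);
translate([324, 127, 270]) cube([399, 60, 38]);
translate([324, 127, 532]) cube([399, 60, 38]);
translate([324, 127, 794]) cube([399, 60, 38]);
translate([324, 127, 1056]) cube([399, 60, 38]);
translate([324, 127, 1318]) cube([399, 60, 38]);


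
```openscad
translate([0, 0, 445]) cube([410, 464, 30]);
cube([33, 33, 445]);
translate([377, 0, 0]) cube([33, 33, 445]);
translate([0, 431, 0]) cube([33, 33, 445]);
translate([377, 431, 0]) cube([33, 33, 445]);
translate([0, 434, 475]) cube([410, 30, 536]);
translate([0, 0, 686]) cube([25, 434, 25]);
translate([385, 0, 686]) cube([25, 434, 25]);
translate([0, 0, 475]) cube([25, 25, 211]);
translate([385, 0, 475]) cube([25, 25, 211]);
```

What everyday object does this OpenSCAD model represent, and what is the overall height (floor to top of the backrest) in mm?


A chair. The overall height is 1011 mm.

A slab on four corner posts with a tall panel at the back — a chair. The seat slab sits at z = 445 with thickness 30, and the 536 mm backrest starts at the seat top, so the overall height is 445 + 30 + 536 = 1011 mm.


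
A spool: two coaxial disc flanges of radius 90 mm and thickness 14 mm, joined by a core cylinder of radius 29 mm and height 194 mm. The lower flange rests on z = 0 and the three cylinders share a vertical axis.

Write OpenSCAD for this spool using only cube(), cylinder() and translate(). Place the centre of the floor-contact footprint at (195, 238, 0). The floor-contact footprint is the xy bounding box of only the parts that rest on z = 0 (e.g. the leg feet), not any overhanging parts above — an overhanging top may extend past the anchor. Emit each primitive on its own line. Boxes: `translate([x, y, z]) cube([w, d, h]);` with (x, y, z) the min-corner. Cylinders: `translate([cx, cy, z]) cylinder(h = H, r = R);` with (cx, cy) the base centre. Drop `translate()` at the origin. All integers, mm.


translate([195, 238, 0]) cylinder(h = 14, r = 90);
translate([195, 238, 14]) cylinder(h = 194, r = 29);
translate([195, 238, 208]) cylinder(h = 14, r = 90);


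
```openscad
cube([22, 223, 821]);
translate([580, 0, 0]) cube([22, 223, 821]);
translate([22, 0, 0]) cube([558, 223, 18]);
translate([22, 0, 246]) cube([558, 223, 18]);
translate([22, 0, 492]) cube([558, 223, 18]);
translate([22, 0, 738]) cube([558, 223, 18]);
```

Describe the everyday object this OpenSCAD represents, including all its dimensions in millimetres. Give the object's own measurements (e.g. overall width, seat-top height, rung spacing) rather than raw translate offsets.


An open bookshelf. Two side panels, each 22 mm thick, 223 mm deep and 821 mm tall, stand 602 mm apart (outside-to-outside). Between them sit 4 shelves, each 18 mm thick and 223 mm deep, spanning the full gap between the sides. The bottom shelf rests on the floor (its underside at z = 0) and the clear gap between one shelf's top and the next shelf's underside is 228 mm.


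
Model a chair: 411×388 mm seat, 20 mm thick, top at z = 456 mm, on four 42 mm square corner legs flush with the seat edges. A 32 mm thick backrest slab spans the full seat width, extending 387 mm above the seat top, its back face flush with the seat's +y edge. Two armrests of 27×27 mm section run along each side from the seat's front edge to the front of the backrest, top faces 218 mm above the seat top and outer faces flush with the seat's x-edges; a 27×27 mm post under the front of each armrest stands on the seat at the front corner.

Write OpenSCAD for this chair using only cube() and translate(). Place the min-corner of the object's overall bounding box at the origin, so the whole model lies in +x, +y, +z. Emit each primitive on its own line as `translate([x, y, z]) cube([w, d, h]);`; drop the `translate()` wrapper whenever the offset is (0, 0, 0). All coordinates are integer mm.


// leg_h = 456 - 20 = 436
// arm post h = 218 - 27 = 191
translate([0, 0, 436]) cube([411, 388, 20]);
cube([42, 42, 436]);
translate([369, 0, 0]) cube([42, 42, 436]);
translate([0, 346, 0]) cube([42, 42, 436]);
translate([369, 346, 0]) cube([42, 42, 436]);
translate([0, 356, 456]) cube([411, 32, 387]);
translate([0, 0, 647]) cube([27, 356, 27]);
translate([384, 0, 647]) cube([27, 356, 27]);
translate([0, 0, 456]) cube([27, 27, 191]);
translate([384, 0, 456]) cube([27, 27, 191]);


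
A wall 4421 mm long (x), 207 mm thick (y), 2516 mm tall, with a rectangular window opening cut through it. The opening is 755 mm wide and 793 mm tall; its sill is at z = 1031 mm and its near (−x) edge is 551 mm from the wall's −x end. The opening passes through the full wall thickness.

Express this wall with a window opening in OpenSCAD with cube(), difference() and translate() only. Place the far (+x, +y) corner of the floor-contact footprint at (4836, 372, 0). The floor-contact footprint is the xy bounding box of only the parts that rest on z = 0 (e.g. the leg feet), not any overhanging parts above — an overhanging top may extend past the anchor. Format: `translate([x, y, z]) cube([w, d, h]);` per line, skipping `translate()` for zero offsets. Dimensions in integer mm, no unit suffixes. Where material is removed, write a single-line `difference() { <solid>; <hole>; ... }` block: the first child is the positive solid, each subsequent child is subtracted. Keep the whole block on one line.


difference() { translate([415, 165, 0]) cube([4421, 207, 2516]); translate([966, 165, 1031]) cube([755, 207, 793]); }


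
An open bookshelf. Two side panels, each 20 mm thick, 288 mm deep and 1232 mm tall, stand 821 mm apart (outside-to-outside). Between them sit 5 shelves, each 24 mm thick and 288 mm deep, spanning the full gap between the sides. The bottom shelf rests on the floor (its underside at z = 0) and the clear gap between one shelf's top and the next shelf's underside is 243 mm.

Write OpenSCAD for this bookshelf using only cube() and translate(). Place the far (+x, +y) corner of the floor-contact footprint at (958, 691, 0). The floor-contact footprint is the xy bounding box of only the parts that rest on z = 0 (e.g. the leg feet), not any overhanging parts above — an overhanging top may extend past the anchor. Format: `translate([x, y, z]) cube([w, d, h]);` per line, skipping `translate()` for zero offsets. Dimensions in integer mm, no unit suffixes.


translate([137, 403, 0]) cube([20, 288, 1232]);
translate([938, 403, 0]) cube([20, 288, 1232]);
translate([157, 403, 0]) cube([781, 288, 24]);
translate([157, 403, 267]) cube([781, 288, 24]);
translate([157, 403, 534]) cube([781, 288, 24]);
translate([157, 403, 801]) cube([781, 288, 24]);
translate([157, 403, 1068]) cube([781, 288, 24]);


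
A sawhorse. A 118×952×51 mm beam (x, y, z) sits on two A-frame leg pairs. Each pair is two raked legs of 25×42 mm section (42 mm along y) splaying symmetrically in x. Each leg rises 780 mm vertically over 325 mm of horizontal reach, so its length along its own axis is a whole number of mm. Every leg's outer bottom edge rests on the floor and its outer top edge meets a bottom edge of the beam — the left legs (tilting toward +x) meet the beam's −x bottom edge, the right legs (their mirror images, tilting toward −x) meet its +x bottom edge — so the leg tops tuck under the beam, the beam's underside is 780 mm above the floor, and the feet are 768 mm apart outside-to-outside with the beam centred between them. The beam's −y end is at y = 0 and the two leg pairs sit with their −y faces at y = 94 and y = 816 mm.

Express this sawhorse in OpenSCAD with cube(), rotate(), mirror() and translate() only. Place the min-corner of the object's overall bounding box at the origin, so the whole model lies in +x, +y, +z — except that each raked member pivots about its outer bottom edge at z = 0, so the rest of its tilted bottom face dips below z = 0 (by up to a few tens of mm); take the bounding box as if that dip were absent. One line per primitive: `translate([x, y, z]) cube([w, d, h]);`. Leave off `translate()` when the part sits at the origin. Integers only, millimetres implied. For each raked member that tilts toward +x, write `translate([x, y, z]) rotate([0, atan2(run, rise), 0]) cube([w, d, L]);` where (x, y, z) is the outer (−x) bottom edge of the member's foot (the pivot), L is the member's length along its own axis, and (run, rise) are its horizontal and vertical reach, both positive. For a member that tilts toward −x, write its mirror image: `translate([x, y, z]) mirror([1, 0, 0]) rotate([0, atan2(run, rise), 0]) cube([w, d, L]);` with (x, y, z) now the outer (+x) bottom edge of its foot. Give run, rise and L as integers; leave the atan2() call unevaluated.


translate([325, 0, 780]) cube([118, 952, 51]);
translate([0, 94, 0]) rotate([0, atan2(325, 780), 0]) cube([25, 42, 845]);
translate([768, 94, 0]) mirror([1, 0, 0]) rotate([0, atan2(325, 780), 0]) cube([25, 42, 845]);
translate([0, 816, 0]) rotate([0, atan2(325, 780), 0]) cube([25, 42, 845]);
translate([768, 816, 0]) mirror([1, 0, 0]) rotate([0, atan2(325, 780), 0]) cube([25, 42, 845]);


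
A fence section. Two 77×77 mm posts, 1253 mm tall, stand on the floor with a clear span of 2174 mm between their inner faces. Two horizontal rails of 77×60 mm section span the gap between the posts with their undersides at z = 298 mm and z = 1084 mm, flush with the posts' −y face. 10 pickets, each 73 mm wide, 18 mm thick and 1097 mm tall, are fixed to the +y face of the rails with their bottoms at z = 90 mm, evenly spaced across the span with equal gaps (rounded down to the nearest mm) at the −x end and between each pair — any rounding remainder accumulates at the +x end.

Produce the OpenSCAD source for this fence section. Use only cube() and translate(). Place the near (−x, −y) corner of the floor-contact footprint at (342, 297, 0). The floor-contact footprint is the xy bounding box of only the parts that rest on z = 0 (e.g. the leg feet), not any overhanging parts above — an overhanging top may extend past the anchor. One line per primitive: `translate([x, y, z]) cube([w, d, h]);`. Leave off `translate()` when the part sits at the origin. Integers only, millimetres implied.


translate([342, 297, 0]) cube([77, 77, 1253]);
translate([2593, 297, 0]) cube([77, 77, 1253]);
translate([419, 297, 298]) cube([2174, 77, 60]);
translate([419, 297, 1084]) cube([2174, 77, 60]);
translate([550, 374, 90]) cube([73, 18, 1097]);
translate([754, 374, 90]) cube([73, 18, 1097]);
translate([958, 374, 90]) cube([73, 18, 1097]);
translate([1162, 374, 90]) cube([73, 18, 1097]);
translate([1366, 374, 90]) cube([73, 18, 1097]);
translate([1570, 374, 90]) cube([73, 18, 1097]);
translate([1774, 374, 90]) cube([73, 18, 1097]);
translate([1978, 374, 90]) cube([73, 18, 1097]);
translate([2182, 374, 90]) cube([73, 18, 1097]);
translate([2386, 374, 90]) cube([73, 18, 1097]);


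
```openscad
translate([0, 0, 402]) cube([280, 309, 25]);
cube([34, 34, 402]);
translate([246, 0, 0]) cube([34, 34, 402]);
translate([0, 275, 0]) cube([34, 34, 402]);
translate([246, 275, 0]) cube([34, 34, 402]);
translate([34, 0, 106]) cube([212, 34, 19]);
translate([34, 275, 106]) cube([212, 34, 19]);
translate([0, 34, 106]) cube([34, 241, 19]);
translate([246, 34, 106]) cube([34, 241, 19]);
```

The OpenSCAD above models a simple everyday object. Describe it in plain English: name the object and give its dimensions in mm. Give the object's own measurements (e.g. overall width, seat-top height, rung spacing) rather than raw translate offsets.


A four-legged stool. The seat is a 280×309×25 mm slab whose top surface is at z = 427 mm; four square legs, each 34×34 mm in cross-section, run from the floor (z = 0) to the underside of the seat, each flush with a corner of the seat. Four stretchers, 34 mm wide and 19 mm tall, connect adjacent legs with their undersides at z = 106 mm, each running between the inner faces of the legs it joins and aligned with the legs' outer faces on the other axis.


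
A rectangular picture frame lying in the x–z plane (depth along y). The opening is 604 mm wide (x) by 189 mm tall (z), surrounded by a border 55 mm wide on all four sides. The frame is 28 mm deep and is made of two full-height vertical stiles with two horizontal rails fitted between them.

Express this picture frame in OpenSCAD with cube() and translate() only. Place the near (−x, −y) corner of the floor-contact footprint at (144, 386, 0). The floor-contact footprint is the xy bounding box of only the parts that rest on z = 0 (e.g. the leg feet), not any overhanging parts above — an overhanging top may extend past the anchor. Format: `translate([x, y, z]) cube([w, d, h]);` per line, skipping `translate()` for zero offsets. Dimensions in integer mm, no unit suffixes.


translate([144, 386, 0]) cube([55, 28, 299]);
translate([803, 386, 0]) cube([55, 28, 299]);
translate([199, 386, 0]) cube([604, 28, 55]);
translate([199, 386, 244]) cube([604, 28, 55]);


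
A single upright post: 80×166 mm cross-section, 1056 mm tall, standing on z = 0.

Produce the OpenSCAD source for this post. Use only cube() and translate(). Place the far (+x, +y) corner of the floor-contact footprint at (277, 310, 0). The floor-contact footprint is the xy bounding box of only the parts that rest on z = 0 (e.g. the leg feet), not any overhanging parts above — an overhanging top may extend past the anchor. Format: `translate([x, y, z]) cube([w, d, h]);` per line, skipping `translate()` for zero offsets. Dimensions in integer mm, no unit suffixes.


translate([197, 144, 0]) cube([80, 166, 1056]);


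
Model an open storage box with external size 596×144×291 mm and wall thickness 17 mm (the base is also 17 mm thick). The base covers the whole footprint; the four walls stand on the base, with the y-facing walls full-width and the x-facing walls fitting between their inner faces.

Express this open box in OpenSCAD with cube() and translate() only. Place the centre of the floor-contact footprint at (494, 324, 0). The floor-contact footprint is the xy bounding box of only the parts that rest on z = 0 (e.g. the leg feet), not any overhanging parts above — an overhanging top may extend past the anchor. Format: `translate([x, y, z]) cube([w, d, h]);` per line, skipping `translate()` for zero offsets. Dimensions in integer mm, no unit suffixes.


translate([196, 252, 0]) cube([596, 144, 17]);
translate([196, 252, 17]) cube([596, 17, 274]);
translate([196, 379, 17]) cube([596, 17, 274]);
translate([196, 269, 17]) cube([17, 110, 274]);
translate([775, 269, 17]) cube([17, 110, 274]);


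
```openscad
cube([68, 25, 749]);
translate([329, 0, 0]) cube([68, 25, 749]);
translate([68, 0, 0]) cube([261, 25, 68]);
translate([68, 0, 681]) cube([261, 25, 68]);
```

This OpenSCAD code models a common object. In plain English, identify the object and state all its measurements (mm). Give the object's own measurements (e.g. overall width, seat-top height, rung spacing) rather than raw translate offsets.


A rectangular picture frame lying in the x–z plane (depth along y). The opening is 261 mm wide (x) by 613 mm tall (z), surrounded by a border 68 mm wide on all four sides. The frame is 25 mm deep and is made of two full-height vertical stiles with two horizontal rails fitted between them.


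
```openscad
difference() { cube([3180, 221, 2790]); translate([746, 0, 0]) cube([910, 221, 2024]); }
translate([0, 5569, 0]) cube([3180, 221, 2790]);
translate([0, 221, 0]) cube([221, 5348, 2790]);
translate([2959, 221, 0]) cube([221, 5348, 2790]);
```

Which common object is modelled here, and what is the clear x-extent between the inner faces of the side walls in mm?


A single room. The interior width is 2738 mm.

Four walls enclosing a rectangle with a door in the front wall — a room. Outside width 3180 minus two 221 mm walls gives 2738 mm.


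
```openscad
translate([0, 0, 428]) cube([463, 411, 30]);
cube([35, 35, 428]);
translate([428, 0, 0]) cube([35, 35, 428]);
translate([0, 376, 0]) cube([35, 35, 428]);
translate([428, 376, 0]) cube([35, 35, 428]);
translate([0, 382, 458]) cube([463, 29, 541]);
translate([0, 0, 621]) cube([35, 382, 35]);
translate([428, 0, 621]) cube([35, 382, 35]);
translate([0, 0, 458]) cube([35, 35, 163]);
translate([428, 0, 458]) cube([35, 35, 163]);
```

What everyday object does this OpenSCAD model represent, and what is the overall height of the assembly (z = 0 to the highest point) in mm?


A chair. The overall height is 999 mm.

A slab on four corner posts with a tall panel at the back — a chair. The seat slab sits at z = 428 with thickness 30, and the 541 mm backrest starts at the seat top, so the overall height is 428 + 30 + 541 = 999 mm.


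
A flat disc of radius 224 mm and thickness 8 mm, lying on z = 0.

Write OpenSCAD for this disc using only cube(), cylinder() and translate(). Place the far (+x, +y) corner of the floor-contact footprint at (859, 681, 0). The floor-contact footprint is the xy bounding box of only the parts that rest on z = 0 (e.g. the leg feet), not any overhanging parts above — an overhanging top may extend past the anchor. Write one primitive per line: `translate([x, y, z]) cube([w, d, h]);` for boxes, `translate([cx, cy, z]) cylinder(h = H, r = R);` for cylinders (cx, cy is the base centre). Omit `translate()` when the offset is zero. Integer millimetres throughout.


translate([635, 457, 0]) cylinder(h = 8, r = 224);


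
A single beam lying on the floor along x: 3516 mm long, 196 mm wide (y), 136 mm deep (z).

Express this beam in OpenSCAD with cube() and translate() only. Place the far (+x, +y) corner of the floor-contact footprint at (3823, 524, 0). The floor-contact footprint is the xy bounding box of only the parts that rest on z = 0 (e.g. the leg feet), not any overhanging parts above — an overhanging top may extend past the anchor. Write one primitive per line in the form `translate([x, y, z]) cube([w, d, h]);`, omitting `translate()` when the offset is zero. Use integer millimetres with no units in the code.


translate([307, 328, 0]) cube([3516, 196, 136]);


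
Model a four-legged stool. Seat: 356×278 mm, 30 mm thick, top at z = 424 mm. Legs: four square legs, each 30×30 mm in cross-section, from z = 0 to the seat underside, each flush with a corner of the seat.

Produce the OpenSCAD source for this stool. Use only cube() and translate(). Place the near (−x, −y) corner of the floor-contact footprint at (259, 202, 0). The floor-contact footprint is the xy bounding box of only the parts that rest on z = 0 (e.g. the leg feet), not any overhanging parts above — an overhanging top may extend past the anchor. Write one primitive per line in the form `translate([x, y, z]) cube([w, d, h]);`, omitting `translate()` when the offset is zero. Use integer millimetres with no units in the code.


// leg_h = 424 - 30 = 394
translate([259, 202, 394]) cube([356, 278, 30]);
translate([259, 202, 0]) cube([30, 30, 394]);
translate([585, 202, 0]) cube([30, 30, 394]);
translate([259, 450, 0]) cube([30, 30, 394]);
translate([585, 450, 0]) cube([30, 30, 394]);


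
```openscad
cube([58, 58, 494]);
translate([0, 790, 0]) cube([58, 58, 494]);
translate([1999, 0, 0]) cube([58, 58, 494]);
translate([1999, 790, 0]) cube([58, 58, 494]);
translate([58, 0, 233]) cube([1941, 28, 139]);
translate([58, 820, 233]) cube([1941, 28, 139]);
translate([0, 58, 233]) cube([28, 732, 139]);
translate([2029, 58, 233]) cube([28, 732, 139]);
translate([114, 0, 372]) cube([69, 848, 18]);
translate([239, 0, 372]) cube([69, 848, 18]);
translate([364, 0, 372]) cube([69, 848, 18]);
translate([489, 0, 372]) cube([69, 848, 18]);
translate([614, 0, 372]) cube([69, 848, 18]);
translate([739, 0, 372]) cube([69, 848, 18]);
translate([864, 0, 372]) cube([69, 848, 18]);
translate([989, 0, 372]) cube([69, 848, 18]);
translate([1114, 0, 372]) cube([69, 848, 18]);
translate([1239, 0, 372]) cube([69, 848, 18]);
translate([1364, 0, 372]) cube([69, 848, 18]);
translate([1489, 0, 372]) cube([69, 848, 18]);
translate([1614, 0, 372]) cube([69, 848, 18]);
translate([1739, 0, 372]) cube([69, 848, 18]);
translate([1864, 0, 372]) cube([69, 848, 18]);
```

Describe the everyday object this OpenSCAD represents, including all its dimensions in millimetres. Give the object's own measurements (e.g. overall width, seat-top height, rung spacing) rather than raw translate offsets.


A bed frame 2057 mm long (x) by 848 mm wide (y). Four 58×58 mm corner posts, 494 mm tall, at the corners of the footprint. Four rails of 28 mm thickness and 139 mm height run between adjacent posts with their undersides at z = 233 mm, their outer faces flush with the outside of the frame (the two x-running rails run between the posts' inner faces; the two y-running rails run between the posts' inner faces). 15 slats, each 69 mm wide (x) and 18 mm thick, lie across the top of the two x-running rails, running the full 848 mm width of the frame in y; along x they sit between the end posts with a 56 mm gap after the −x posts and between neighbouring slats, leaving 66 mm before the +x posts.


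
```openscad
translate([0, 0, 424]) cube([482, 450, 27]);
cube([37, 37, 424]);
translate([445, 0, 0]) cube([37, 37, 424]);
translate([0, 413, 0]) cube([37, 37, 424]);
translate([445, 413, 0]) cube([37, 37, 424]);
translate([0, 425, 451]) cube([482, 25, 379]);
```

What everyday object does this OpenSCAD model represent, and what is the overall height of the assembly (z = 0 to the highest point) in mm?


A chair. The overall height is 830 mm.

A slab on four corner posts with a tall panel at the back — a chair. The seat slab sits at z = 424 with thickness 27, and the 379 mm backrest starts at the seat top, so the overall height is 424 + 27 + 379 = 830 mm.


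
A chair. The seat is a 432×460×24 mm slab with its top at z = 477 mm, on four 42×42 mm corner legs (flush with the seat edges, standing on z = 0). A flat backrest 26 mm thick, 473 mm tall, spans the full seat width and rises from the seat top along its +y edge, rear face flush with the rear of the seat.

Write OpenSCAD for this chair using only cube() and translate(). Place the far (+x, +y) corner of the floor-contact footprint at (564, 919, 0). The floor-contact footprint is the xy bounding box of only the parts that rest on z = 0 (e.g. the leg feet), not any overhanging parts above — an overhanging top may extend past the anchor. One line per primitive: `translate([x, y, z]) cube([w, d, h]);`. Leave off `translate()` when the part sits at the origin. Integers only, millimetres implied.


translate([132, 459, 453]) cube([432, 460, 24]);
translate([132, 459, 0]) cube([42, 42, 453]);
translate([522, 459, 0]) cube([42, 42, 453]);
translate([132, 877, 0]) cube([42, 42, 453]);
translate([522, 877, 0]) cube([42, 42, 453]);
translate([132, 893, 477]) cube([432, 26, 473]);


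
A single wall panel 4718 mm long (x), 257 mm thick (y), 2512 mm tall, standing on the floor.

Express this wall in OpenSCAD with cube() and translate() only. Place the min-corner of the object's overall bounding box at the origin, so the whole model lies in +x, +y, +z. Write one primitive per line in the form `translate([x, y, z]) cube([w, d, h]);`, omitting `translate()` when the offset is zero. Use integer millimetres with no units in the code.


cube([4718, 257, 2512]);


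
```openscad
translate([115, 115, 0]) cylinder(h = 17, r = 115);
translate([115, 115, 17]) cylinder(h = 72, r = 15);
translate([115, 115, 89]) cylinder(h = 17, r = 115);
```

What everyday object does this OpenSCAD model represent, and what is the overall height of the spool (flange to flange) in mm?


A spool. The overall height is 106 mm.

Three coaxial cylinders, large–small–large — a spool. Two 17 mm flanges and a 72 mm core give 17 + 72 + 17 = 106 mm.


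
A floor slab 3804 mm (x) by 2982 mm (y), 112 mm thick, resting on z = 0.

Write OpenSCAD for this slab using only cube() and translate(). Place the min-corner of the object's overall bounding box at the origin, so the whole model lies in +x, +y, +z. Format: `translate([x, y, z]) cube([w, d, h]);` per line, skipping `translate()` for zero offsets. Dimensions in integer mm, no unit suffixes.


cube([3804, 2982, 112]);


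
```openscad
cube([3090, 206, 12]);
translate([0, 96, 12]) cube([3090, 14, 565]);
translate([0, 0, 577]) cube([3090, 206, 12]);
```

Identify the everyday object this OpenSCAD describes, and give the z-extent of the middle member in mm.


An I-beam. The web height is 565 mm.

Two wide flanges with a thin centred web — an I-beam. Overall 589 mm minus two 12 mm flanges gives a web of 589 − 2·12 = 565 mm.


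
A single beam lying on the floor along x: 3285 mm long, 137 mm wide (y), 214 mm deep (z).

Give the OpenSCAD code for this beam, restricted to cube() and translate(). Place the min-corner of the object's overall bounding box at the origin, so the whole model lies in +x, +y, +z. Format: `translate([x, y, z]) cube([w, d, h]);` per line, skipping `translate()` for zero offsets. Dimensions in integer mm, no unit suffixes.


cube([3285, 137, 214]);


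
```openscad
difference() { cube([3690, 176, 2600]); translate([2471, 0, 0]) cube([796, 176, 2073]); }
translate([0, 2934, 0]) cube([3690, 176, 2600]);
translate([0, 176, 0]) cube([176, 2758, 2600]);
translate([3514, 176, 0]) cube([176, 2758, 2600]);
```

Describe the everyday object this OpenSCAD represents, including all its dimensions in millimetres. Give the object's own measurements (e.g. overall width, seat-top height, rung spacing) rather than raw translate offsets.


A single room: four walls, each 2600 mm tall and 176 mm thick, enclosing an outside footprint 3690×3110 mm (x × y), no floor or roof. The front and back walls (−y and +y sides) run the full x-width; the side walls fit between their inner faces. A door opening 796 mm wide and 2073 mm tall is cut through the front wall from the floor up, its −x edge 2471 mm from the wall's −x end.


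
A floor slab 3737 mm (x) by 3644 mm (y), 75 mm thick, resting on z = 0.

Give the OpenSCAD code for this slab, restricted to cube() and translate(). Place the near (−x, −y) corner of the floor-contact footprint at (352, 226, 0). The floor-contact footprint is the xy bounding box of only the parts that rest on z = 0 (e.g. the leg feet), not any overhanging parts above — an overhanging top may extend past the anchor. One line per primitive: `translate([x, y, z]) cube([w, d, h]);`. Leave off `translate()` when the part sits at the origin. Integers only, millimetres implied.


translate([352, 226, 0]) cube([3737, 3644, 75]);


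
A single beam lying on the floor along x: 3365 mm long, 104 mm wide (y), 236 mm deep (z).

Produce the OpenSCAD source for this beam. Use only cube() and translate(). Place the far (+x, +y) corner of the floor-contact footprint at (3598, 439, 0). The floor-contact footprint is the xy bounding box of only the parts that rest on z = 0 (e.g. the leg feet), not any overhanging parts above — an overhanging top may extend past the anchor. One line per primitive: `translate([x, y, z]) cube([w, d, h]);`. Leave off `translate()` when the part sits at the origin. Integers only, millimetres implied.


translate([233, 335, 0]) cube([3365, 104, 236]);


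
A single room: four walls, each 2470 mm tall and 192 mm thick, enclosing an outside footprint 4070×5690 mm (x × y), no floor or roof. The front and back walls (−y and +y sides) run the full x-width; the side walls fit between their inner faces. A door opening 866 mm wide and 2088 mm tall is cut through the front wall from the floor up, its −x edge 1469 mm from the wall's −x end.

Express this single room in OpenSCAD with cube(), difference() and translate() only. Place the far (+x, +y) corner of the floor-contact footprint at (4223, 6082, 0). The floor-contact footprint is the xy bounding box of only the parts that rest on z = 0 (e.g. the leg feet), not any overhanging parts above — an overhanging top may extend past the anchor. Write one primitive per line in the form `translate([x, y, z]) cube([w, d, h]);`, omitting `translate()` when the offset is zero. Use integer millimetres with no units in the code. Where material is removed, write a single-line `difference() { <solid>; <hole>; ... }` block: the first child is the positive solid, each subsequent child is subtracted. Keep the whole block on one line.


difference() { translate([153, 392, 0]) cube([4070, 192, 2470]); translate([1622, 392, 0]) cube([866, 192, 2088]); }
translate([153, 5890, 0]) cube([4070, 192, 2470]);
translate([153, 584, 0]) cube([192, 5306, 2470]);
translate([4031, 584, 0]) cube([192, 5306, 2470]);


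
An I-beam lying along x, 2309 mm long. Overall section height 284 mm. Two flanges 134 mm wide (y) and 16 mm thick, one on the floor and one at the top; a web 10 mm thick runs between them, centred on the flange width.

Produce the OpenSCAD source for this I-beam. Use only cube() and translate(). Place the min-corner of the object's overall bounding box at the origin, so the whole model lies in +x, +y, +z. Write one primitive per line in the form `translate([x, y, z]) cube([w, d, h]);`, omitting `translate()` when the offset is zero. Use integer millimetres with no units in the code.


cube([2309, 134, 16]);
translate([0, 62, 16]) cube([2309, 10, 252]);
translate([0, 0, 268]) cube([2309, 134, 16]);


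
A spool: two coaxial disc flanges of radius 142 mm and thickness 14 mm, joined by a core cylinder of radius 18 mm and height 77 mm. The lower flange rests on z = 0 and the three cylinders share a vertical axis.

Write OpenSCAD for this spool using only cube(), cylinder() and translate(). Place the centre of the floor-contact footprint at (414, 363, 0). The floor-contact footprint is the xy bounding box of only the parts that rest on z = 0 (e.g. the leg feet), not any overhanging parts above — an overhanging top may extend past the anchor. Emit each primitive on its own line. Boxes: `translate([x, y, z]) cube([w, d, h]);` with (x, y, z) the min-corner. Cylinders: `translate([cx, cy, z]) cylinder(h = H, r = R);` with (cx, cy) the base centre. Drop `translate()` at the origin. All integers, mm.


translate([414, 363, 0]) cylinder(h = 14, r = 142);
translate([414, 363, 14]) cylinder(h = 77, r = 18);
translate([414, 363, 91]) cylinder(h = 14, r = 142);


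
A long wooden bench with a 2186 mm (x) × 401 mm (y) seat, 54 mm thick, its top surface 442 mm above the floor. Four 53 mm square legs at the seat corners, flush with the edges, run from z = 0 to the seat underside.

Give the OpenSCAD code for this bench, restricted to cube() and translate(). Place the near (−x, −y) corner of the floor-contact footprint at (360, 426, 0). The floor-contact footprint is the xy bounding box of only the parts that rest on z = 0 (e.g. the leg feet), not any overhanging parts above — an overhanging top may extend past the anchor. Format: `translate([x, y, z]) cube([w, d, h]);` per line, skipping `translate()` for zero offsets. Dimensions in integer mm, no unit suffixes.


// leg_h = 442 − 54 = 388
translate([360, 426, 388]) cube([2186, 401, 54]);
translate([360, 426, 0]) cube([53, 53, 388]);
translate([360, 774, 0]) cube([53, 53, 388]);
translate([2493, 426, 0]) cube([53, 53, 388]);
translate([2493, 774, 0]) cube([53, 53, 388]);


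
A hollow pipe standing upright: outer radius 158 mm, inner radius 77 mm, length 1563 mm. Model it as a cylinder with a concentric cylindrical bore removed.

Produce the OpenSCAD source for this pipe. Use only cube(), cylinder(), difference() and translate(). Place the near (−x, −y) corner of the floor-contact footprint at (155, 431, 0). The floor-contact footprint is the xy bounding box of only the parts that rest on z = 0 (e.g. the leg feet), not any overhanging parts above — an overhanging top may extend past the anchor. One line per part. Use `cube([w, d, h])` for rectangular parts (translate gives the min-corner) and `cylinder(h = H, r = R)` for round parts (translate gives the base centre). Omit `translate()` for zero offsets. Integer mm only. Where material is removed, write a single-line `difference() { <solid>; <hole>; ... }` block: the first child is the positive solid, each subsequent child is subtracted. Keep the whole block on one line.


difference() { translate([313, 589, 0]) cylinder(h = 1563, r = 158); translate([313, 589, 0]) cylinder(h = 1563, r = 77); }


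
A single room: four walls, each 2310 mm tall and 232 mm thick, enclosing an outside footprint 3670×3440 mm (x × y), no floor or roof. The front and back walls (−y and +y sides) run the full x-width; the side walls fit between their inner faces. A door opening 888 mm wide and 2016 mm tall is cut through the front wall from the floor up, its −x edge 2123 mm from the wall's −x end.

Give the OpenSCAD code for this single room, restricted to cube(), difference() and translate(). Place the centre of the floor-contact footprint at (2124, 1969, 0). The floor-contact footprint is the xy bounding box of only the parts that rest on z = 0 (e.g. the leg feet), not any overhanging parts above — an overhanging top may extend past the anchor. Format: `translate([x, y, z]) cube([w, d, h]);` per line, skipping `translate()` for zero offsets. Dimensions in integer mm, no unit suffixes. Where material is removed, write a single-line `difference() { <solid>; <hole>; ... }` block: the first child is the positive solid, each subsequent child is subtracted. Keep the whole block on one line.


difference() { translate([289, 249, 0]) cube([3670, 232, 2310]); translate([2412, 249, 0]) cube([888, 232, 2016]); }
translate([289, 3457, 0]) cube([3670, 232, 2310]);
translate([289, 481, 0]) cube([232, 2976, 2310]);
translate([3727, 481, 0]) cube([232, 2976, 2310]);


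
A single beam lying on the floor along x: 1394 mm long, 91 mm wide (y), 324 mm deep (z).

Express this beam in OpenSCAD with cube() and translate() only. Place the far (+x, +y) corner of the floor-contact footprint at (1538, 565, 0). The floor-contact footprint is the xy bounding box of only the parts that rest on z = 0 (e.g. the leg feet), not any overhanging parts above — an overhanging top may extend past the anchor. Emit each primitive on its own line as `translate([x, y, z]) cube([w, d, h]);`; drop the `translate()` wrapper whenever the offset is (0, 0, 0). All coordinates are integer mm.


translate([144, 474, 0]) cube([1394, 91, 324]);


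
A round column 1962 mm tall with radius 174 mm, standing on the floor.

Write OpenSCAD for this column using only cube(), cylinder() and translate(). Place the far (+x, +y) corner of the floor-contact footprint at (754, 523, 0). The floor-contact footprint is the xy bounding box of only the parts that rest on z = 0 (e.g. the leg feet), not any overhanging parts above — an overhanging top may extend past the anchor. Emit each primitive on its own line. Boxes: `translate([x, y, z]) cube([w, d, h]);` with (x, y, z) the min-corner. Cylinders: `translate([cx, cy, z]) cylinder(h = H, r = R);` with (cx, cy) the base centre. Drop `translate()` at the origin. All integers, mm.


translate([580, 349, 0]) cylinder(h = 1962, r = 174);


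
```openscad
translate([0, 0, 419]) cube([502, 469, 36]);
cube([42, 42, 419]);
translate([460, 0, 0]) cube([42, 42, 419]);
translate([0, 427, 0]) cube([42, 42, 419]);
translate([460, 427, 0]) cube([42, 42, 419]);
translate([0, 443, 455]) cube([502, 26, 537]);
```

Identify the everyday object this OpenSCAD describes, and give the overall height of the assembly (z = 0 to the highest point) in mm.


A chair. The overall height is 992 mm.

A slab on four corner posts with a tall panel at the back — a chair. The seat slab sits at z = 419 with thickness 36, and the 537 mm backrest starts at the seat top, so the overall height is 419 + 36 + 537 = 992 mm.


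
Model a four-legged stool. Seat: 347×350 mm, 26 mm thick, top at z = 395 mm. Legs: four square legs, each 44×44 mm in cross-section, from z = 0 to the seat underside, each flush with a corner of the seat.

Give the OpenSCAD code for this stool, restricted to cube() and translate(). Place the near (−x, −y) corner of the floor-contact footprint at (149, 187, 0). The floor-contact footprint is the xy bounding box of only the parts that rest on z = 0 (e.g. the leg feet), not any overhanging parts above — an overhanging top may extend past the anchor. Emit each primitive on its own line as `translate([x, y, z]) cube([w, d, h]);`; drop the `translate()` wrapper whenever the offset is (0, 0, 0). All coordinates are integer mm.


translate([149, 187, 369]) cube([347, 350, 26]);
translate([149, 187, 0]) cube([44, 44, 369]);
translate([452, 187, 0]) cube([44, 44, 369]);
translate([149, 493, 0]) cube([44, 44, 369]);
translate([452, 493, 0]) cube([44, 44, 369]);


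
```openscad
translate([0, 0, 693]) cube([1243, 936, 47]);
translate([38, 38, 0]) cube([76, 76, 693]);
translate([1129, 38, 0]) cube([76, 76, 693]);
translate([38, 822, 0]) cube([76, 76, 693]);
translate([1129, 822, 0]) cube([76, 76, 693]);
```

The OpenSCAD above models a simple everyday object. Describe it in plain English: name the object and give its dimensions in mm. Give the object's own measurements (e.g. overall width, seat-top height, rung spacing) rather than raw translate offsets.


A rectangular dining table. The top is 1243×936×47 mm with its upper surface at z = 740 mm. It stands on four 76×76 mm square legs, each inset 38 mm from the nearest pair of top edges, running from the floor to the underside of the top.


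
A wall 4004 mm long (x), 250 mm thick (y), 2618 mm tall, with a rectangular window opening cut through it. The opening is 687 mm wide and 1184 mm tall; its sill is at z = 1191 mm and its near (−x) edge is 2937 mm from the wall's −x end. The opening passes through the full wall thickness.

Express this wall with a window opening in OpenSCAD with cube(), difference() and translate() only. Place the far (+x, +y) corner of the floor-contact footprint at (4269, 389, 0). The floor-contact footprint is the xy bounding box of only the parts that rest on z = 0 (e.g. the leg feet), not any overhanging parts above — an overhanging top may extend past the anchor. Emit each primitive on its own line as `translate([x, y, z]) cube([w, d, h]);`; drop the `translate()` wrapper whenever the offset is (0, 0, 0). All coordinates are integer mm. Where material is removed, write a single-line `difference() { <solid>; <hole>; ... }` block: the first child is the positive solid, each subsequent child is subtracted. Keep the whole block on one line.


difference() { translate([265, 139, 0]) cube([4004, 250, 2618]); translate([3202, 139, 1191]) cube([687, 250, 1184]); }
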